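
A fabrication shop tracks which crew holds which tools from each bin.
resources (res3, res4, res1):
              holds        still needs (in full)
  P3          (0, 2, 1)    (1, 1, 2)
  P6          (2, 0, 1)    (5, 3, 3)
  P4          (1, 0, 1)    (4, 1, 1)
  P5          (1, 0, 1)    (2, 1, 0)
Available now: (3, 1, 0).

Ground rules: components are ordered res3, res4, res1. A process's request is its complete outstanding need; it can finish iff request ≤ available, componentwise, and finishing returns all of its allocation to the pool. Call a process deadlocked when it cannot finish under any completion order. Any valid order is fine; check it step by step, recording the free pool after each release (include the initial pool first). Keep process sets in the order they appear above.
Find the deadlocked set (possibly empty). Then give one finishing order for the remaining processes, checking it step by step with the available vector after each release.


No process is deadlocked.
Key observation: P5 can run right away; the returned allocation unlocks the remaining processes in turn.
A valid finishing order for the others: P5, P4, P3, P6. Walking it through:
  pool = (3, 1, 0)
  P5 needs (2, 1, 0) <= (3, 1, 0) -> finishes; pool += (1, 0, 1) = (4, 1, 1)
  P4 needs (4, 1, 1) <= (4, 1, 1) -> finishes; pool += (1, 0, 1) = (5, 1, 2)
  P3 needs (1, 1, 2) <= (5, 1, 2) -> finishes; pool += (0, 2, 1) = (5, 3, 3)
  P6 needs (5, 3, 3) <= (5, 3, 3) -> finishes; pool += (2, 0, 1) = (7, 3, 4)


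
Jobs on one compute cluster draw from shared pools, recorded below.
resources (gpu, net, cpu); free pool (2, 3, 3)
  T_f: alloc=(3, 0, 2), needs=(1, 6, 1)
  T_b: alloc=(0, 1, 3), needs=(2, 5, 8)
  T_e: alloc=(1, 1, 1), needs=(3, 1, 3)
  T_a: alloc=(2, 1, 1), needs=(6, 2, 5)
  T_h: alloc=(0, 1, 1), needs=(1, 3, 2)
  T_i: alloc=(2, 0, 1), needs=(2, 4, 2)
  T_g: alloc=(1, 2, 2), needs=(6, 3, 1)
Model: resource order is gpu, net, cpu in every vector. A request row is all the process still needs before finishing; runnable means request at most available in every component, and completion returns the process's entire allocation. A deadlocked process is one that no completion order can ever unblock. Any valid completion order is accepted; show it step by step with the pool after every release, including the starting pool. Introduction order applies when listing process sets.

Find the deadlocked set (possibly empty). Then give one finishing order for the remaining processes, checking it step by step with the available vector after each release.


Deadlocked set: T_f, T_b, T_a and T_g.
Key observation: after T_h, T_i, T_e the pool peaks at (5, 5, 6), and each blocked process is short somewhere: T_f on net; T_b on cpu; T_a on gpu; T_g on gpu.
The rest can finish in the order T_h, T_i, T_e. Verifying each step:
  pool = (2, 3, 3)
  T_h: need (1, 3, 2) fits (2, 3, 3); releases (0, 1, 1), pool now (2, 4, 4)
  T_i: need (2, 4, 2) fits (2, 4, 4); releases (2, 0, 1), pool now (4, 4, 5)
  T_e: need (3, 1, 3) fits (4, 4, 5); releases (1, 1, 1), pool now (5, 5, 6)
The blocked processes can never fit:
  blocked: T_f wants (1, 6, 1), pool (5, 5, 6) — not enough net
  blocked: T_b wants (2, 5, 8), pool (5, 5, 6) — not enough cpu
  blocked: T_a wants (6, 2, 5), pool (5, 5, 6) — not enough gpu
  blocked: T_g wants (6, 3, 1), pool (5, 5, 6) — not enough gpu


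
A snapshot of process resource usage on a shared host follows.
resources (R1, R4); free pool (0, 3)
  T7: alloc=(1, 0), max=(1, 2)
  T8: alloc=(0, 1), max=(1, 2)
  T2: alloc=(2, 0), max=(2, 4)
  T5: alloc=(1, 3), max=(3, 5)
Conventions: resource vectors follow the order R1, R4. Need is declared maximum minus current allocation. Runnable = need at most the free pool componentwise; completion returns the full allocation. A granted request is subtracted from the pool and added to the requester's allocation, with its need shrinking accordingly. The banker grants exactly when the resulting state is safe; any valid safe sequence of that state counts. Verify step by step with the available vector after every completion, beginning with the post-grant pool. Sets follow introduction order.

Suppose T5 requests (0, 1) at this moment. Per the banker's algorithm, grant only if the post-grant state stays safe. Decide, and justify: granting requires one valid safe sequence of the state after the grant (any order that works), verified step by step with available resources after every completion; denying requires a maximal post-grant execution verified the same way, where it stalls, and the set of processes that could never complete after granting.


DENY. Granting would leave the state unsafe.
Key observation: after T7, T8 the pool peaks at (1, 3), and each blocked process is short somewhere: T2 on R4; T5 on R1.
After a pretend grant, a maximal execution: T7, T8 — then nothing else fits. Walking it through:
  pool = (0, 2)
  run T7 (needs (0, 2), free (0, 2)); after release of (1, 0) the pool is (1, 2)
  run T8 (needs (1, 1), free (1, 2)); after release of (0, 1) the pool is (1, 3)
  blocked: T2 wants (0, 4), pool (1, 3) — not enough R4
  blocked: T5 wants (2, 1), pool (1, 3) — not enough R1
Processes that could never finish after the grant: T2 and T5.


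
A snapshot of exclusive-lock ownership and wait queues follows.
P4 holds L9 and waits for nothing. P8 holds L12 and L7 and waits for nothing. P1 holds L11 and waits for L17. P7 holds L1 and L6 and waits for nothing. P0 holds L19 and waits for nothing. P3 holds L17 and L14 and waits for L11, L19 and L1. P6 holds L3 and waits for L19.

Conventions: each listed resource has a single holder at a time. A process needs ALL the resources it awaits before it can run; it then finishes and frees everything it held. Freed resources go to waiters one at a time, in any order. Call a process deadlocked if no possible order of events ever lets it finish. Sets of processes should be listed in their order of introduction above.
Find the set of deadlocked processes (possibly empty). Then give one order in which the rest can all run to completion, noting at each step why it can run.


Deadlocked set: P1 and P3.
Key observation: nobody on the ring P1 -> P3 -> P1 can start until another member finishes, which never happens; no other process is dragged down with it.
A valid finishing order for the others: P7, P8, P4, P0, P6.
Step-by-step check:
  run P7 (it waits on nothing); releases L1 and L6
  run P8 (it waits on nothing); releases L12 and L7
  run P4 (it waits on nothing); releases L9
  run P0 (it waits on nothing); releases L19
  P6 waits on L19 — all released -> runs and releases L3


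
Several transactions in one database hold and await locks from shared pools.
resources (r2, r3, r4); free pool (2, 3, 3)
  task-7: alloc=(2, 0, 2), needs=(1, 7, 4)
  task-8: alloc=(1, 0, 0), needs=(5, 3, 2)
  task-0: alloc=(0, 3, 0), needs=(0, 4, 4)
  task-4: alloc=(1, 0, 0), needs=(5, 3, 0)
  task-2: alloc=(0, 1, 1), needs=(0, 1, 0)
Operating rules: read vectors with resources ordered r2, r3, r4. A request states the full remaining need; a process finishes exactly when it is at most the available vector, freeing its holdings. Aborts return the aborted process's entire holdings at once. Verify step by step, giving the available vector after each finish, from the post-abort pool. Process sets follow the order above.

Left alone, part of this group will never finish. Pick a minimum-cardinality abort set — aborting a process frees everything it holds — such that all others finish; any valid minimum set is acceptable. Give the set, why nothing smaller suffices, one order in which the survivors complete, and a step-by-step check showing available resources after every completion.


Abort task-4.
Key observation: task-8 could never have finished before the abort; with (1, 0, 0) returned by task-4, it fits at step 4.
No smaller set exists: with zero aborts the deadlock remains.
The survivors complete as task-2, task-0, task-7, task-8. Step-by-step check (starting from the post-abort pool):
  pool = (3, 3, 3)
  task-2 needs (0, 1, 0) <= (3, 3, 3) -> finishes; pool += (0, 1, 1) = (3, 4, 4)
  task-0 needs (0, 4, 4) <= (3, 4, 4) -> finishes; pool += (0, 3, 0) = (3, 7, 4)
  task-7 needs (1, 7, 4) <= (3, 7, 4) -> finishes; pool += (2, 0, 2) = (5, 7, 6)
  task-8 needs (5, 3, 2) <= (5, 7, 6) -> finishes; pool += (1, 0, 0) = (6, 7, 6)


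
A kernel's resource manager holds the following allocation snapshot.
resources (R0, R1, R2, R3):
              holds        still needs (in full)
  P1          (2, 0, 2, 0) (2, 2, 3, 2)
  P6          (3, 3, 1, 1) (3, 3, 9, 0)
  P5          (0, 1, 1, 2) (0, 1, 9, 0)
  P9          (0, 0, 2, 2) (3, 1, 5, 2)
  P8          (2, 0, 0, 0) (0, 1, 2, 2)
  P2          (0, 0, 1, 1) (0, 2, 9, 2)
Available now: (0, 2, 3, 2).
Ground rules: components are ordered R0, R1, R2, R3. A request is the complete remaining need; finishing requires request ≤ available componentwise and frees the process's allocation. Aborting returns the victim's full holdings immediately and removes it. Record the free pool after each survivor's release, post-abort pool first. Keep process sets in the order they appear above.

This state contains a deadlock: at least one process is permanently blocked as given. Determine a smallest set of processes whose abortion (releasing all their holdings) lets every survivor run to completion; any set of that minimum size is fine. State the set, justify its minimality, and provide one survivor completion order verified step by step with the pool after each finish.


Minimum abort set: P6 and P5.
Key observation: P2 could never have finished before the abort; with (3, 4, 2, 3) returned by P6 and P5, it fits at step 4.
No one abort is enough; case by case: P1 alone leaves P6 blocked (short on R1 and R2); P6 alone leaves P5 blocked (short on R2); P5 alone leaves P6 blocked (short on R2); P9 alone leaves P6 blocked (short on R1 and R2); P8 alone leaves P6 blocked (short on R1 and R2); P2 alone leaves P6 blocked (short on R1 and R2).
The survivors complete as P1, P9, P8, P2. Walking it through (starting from the post-abort pool):
  pool = (3, 6, 5, 5)
  P1: need (2, 2, 3, 2) fits (3, 6, 5, 5); releases (2, 0, 2, 0), pool now (5, 6, 7, 5)
  P9: need (3, 1, 5, 2) fits (5, 6, 7, 5); releases (0, 0, 2, 2), pool now (5, 6, 9, 7)
  P8: need (0, 1, 2, 2) fits (5, 6, 9, 7); releases (2, 0, 0, 0), pool now (7, 6, 9, 7)
  P2: need (0, 2, 9, 2) fits (7, 6, 9, 7); releases (0, 0, 1, 1), pool now (7, 6, 10, 8)


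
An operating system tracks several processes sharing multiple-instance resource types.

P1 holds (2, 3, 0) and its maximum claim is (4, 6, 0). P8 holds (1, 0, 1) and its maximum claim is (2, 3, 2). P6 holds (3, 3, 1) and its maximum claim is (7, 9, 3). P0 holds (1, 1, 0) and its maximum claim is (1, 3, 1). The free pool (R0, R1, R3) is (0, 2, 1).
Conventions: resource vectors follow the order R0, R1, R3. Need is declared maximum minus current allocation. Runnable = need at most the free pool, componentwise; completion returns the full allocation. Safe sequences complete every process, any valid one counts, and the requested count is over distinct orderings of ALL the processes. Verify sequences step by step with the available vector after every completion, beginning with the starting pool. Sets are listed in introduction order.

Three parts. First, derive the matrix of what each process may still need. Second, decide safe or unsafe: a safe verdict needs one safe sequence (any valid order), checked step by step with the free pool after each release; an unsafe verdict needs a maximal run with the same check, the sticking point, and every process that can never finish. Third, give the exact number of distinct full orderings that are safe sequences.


(1) Outstanding need per process (order R0, R1, R3):
  P1: (2, 3, 0)
  P8: (1, 3, 1)
  P6: (4, 6, 2)
  P0: (0, 2, 1)
(2) The state is SAFE; one workable sequence: P0, P8, P1, P6.
Key observation: P0 is the earliest step where a requested resource binds exactly: need (0, 2, 1), pool (0, 2, 1) at its turn.
Step-by-step check:
  pool = (0, 2, 1)
  run P0 (needs (0, 2, 1), free (0, 2, 1)); after release of (1, 1, 0) the pool is (1, 3, 1)
  run P8 (needs (1, 3, 1), free (1, 3, 1)); after release of (1, 0, 1) the pool is (2, 3, 2)
  run P1 (needs (2, 3, 0), free (2, 3, 2)); after release of (2, 3, 0) the pool is (4, 6, 2)
  run P6 (needs (4, 6, 2), free (4, 6, 2)); after release of (3, 3, 1) the pool is (7, 9, 3)
(3) Precisely 1 of the possible complete orderings is a safe sequence.


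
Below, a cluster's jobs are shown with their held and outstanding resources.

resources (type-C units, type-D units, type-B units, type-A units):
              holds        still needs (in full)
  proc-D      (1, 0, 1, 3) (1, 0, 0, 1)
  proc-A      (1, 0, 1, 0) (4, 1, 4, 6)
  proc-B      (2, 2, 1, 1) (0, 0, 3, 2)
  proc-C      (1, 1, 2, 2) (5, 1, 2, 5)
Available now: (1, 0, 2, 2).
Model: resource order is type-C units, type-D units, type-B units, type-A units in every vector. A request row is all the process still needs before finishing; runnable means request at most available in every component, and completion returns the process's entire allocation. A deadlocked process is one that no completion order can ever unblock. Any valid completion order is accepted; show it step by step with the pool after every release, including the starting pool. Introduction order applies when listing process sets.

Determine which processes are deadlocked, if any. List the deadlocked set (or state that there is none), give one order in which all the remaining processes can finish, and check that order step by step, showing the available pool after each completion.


No process is deadlocked.
Key observation: proc-D fits the free pool immediately, and its release cascades until everyone finishes.
A valid finishing order for the others: proc-D, proc-B, proc-A, proc-C. Verifying each step:
  pool = (1, 0, 2, 2)
  proc-D needs (1, 0, 0, 1) <= (1, 0, 2, 2) -> finishes; pool += (1, 0, 1, 3) = (2, 0, 3, 5)
  proc-B needs (0, 0, 3, 2) <= (2, 0, 3, 5) -> finishes; pool += (2, 2, 1, 1) = (4, 2, 4, 6)
  proc-A needs (4, 1, 4, 6) <= (4, 2, 4, 6) -> finishes; pool += (1, 0, 1, 0) = (5, 2, 5, 6)
  proc-C needs (5, 1, 2, 5) <= (5, 2, 5, 6) -> finishes; pool += (1, 1, 2, 2) = (6, 3, 7, 8)


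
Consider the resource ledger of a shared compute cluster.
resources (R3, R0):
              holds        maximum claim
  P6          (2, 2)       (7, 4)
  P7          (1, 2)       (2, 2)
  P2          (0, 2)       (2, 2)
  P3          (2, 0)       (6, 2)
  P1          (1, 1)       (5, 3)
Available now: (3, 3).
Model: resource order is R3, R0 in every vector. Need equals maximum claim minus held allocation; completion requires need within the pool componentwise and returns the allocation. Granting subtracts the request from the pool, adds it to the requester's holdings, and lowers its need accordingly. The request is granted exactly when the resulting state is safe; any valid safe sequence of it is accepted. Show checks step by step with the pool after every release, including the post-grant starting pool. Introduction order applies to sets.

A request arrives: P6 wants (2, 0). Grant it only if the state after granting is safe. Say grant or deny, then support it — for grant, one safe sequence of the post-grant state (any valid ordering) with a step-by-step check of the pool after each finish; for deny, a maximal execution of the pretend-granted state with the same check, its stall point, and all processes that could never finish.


DENY. Granting would leave the state unsafe.
Key observation: R3 is the bottleneck — with P7, P2 done the pool holds (2, 7), short of every remaining need.
On the post-grant state, P7, P2 is a maximal run — nothing extends it. Verifying each step:
  pool = (1, 3)
  P7 needs (1, 0) <= (1, 3) -> finishes; pool += (1, 2) = (2, 5)
  P2 needs (2, 0) <= (2, 5) -> finishes; pool += (0, 2) = (2, 7)
  P6 cannot run: need (3, 2) vs free (2, 7) (insufficient R3)
  P3 cannot run: need (4, 2) vs free (2, 7) (insufficient R3)
  P1 cannot run: need (4, 2) vs free (2, 7) (insufficient R3)
Processes that could never finish after the grant: P6, P3 and P1.


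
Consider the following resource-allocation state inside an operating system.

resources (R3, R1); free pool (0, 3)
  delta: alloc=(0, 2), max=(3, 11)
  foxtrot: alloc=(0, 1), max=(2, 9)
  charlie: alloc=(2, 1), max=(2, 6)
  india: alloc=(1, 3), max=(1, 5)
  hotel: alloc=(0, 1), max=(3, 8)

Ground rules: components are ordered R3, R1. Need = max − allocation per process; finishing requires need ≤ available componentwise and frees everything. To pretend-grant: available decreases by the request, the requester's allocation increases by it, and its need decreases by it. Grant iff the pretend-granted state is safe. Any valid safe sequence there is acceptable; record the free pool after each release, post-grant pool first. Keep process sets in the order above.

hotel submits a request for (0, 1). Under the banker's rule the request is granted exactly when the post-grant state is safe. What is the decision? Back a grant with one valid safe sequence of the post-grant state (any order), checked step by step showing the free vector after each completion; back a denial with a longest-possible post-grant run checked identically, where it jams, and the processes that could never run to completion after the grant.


GRANT: granting preserves safety; a valid post-grant sequence is india, charlie, hotel, foxtrot, delta.
Key observation: granting shrinks the pool to (0, 2), yet india still fits and the chain goes through.
Verifying the post-grant state step by step:
  pool = (0, 2)
  run india (needs (0, 2), free (0, 2)); after release of (1, 3) the pool is (1, 5)
  run charlie (needs (0, 5), free (1, 5)); after release of (2, 1) the pool is (3, 6)
  run hotel (needs (3, 6), free (3, 6)); after release of (0, 2) the pool is (3, 8)
  run foxtrot (needs (2, 8), free (3, 8)); after release of (0, 1) the pool is (3, 9)
  run delta (needs (3, 9), free (3, 9)); after release of (0, 2) the pool is (3, 11)


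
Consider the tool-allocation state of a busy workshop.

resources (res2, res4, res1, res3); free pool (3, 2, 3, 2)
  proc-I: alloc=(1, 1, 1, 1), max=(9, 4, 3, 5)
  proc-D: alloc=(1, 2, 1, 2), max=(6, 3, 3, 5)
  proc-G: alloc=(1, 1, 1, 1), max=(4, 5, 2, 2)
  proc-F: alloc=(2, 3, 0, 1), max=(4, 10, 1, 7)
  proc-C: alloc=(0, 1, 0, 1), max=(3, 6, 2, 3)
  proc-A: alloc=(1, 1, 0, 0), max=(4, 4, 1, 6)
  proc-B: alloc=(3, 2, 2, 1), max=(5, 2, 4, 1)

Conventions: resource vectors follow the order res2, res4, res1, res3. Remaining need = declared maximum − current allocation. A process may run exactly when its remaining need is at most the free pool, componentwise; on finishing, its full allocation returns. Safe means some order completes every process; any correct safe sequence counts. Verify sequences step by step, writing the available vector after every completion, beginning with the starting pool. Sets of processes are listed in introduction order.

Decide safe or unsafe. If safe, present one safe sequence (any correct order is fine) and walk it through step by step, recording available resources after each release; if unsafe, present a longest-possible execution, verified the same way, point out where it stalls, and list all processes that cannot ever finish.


SAFE, for example via the order proc-B, proc-D, proc-G, proc-A, proc-F, proc-I, proc-C.
Key observation: the first exact fit in this order is proc-D — it needs (5, 1, 2, 3) with (6, 4, 5, 3) free, meeting a requested resource to the last unit.
Step-by-step check:
  pool = (3, 2, 3, 2)
  proc-B: need (2, 0, 2, 0) fits (3, 2, 3, 2); releases (3, 2, 2, 1), pool now (6, 4, 5, 3)
  proc-D: need (5, 1, 2, 3) fits (6, 4, 5, 3); releases (1, 2, 1, 2), pool now (7, 6, 6, 5)
  proc-G: need (3, 4, 1, 1) fits (7, 6, 6, 5); releases (1, 1, 1, 1), pool now (8, 7, 7, 6)
  proc-A: need (3, 3, 1, 6) fits (8, 7, 7, 6); releases (1, 1, 0, 0), pool now (9, 8, 7, 6)
  proc-F: need (2, 7, 1, 6) fits (9, 8, 7, 6); releases (2, 3, 0, 1), pool now (11, 11, 7, 7)
  proc-I: need (8, 3, 2, 4) fits (11, 11, 7, 7); releases (1, 1, 1, 1), pool now (12, 12, 8, 8)
  proc-C: need (3, 5, 2, 2) fits (12, 12, 8, 8); releases (0, 1, 0, 1), pool now (12, 13, 8, 9)


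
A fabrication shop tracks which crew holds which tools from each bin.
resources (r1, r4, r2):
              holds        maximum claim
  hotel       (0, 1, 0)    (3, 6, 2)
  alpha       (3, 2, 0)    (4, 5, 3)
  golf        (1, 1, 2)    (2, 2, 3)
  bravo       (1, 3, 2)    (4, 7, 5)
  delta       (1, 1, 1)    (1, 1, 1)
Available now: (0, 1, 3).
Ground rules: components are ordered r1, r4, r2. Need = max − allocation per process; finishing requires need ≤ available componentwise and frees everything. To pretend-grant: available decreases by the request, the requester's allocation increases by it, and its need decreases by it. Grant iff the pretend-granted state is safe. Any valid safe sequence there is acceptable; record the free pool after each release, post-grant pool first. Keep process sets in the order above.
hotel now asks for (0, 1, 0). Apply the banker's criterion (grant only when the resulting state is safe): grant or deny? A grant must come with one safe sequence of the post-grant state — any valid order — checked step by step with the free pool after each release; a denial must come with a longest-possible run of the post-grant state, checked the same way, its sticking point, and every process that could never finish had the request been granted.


DENY — the pretend-granted state is unsafe.
Key observation: delta, golf can finish, but then (2, 2, 6) is all there is, and the blocked group's r4 demands exceed it.
On the post-grant state, delta, golf is a maximal run — nothing extends it. Verifying each step:
  pool = (0, 0, 3)
  delta needs (0, 0, 0) <= (0, 0, 3) -> finishes; pool += (1, 1, 1) = (1, 1, 4)
  golf needs (1, 1, 1) <= (1, 1, 4) -> finishes; pool += (1, 1, 2) = (2, 2, 6)
  blocked: hotel wants (3, 4, 2), pool (2, 2, 6) — not enough r1 and r4
  blocked: alpha wants (1, 3, 3), pool (2, 2, 6) — not enough r4
  blocked: bravo wants (3, 4, 3), pool (2, 2, 6) — not enough r1 and r4
Processes that could never finish after the grant: hotel, alpha and bravo.


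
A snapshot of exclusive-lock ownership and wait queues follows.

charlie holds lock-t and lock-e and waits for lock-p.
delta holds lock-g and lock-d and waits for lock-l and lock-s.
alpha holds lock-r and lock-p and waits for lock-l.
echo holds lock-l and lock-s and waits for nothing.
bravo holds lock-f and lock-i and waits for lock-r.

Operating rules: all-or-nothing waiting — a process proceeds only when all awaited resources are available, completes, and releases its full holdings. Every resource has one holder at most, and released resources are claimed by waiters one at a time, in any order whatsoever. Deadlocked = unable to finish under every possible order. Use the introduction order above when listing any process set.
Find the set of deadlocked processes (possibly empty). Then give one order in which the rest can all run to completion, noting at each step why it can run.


No process is deadlocked.
Key observation: the wait relation is loop-free; peeling off processes with no waits unwinds the whole state.
The rest can finish in the order echo, delta, alpha, charlie, bravo.
Check, step by step:
  echo: no waits; runs immediately, freeing lock-l and lock-s
  delta: everything it awaited (lock-l and lock-s) is free; runs, freeing lock-g and lock-d
  alpha: everything it awaited (lock-l) is free; runs, freeing lock-r and lock-p
  charlie: everything it awaited (lock-p) is free; runs, freeing lock-t and lock-e
  bravo: everything it awaited (lock-r) is free; runs, freeing lock-f and lock-i


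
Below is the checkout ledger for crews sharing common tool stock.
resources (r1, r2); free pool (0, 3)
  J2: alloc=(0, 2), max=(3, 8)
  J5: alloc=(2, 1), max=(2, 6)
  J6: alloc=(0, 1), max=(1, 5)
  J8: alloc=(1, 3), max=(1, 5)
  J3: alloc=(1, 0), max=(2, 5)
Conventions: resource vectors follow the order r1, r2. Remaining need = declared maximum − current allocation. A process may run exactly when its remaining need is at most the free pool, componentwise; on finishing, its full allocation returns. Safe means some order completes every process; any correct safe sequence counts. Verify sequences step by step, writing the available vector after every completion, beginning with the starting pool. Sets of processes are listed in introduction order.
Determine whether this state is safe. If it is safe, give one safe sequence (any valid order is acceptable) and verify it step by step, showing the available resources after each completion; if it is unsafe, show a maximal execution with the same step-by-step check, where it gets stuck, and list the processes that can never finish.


SAFE, for example via the order J8, J5, J6, J2, J3.
Key observation: the first exact fit in this order is J2 — it needs (3, 6) with (3, 8) free, meeting a requested resource to the last unit.
Check, step by step:
  pool = (0, 3)
  J8 needs (0, 2) <= (0, 3) -> finishes; pool += (1, 3) = (1, 6)
  J5 needs (0, 5) <= (1, 6) -> finishes; pool += (2, 1) = (3, 7)
  J6 needs (1, 4) <= (3, 7) -> finishes; pool += (0, 1) = (3, 8)
  J2 needs (3, 6) <= (3, 8) -> finishes; pool += (0, 2) = (3, 10)
  J3 needs (1, 5) <= (3, 10) -> finishes; pool += (1, 0) = (4, 10)


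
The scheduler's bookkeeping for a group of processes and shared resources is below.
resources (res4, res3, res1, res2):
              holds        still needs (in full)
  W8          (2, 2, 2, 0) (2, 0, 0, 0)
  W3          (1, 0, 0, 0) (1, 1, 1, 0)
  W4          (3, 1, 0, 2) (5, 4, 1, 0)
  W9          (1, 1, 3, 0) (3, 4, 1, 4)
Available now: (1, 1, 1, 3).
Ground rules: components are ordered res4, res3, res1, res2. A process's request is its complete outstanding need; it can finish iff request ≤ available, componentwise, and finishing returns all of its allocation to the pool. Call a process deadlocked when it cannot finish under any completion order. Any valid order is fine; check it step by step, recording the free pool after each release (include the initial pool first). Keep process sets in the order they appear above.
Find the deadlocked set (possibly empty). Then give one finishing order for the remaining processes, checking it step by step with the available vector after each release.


Deadlocked set: W4 and W9.
Key observation: the wall is res3: completing W3, W8 brings the pool only to (4, 3, 3, 3), and all the rest need more.
The rest can finish in the order W3, W8. Step-by-step check:
  pool = (1, 1, 1, 3)
  run W3 (needs (1, 1, 1, 0), free (1, 1, 1, 3)); after release of (1, 0, 0, 0) the pool is (2, 1, 1, 3)
  run W8 (needs (2, 0, 0, 0), free (2, 1, 1, 3)); after release of (2, 2, 2, 0) the pool is (4, 3, 3, 3)
The blocked processes can never fit:
  W4 cannot run: need (5, 4, 1, 0) vs free (4, 3, 3, 3) (insufficient res4 and res3)
  W9 cannot run: need (3, 4, 1, 4) vs free (4, 3, 3, 3) (insufficient res3 and res2)


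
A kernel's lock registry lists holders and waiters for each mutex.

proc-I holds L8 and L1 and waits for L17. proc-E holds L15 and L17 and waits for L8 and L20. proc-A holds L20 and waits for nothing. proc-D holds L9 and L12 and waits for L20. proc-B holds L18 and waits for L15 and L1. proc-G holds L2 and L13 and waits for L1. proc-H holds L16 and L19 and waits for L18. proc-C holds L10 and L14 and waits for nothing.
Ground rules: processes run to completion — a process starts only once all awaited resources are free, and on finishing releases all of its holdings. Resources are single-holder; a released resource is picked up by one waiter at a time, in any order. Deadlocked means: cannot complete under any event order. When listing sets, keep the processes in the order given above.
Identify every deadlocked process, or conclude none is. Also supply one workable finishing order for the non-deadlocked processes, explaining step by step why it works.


Deadlocked set: proc-I, proc-E, proc-B, proc-G and proc-H.
Key observation: the loop proc-I -> proc-E -> proc-I blocks itself forever; proc-B, proc-G and proc-H wait into the deadlock from upstream.
A valid finishing order for the others: proc-A, proc-D, proc-C.
Walking it through:
  proc-A waits on nothing -> runs at once and releases L20
  proc-D waits on L20 — all released -> runs and releases L9 and L12
  proc-C waits on nothing -> runs at once and releases L10 and L14


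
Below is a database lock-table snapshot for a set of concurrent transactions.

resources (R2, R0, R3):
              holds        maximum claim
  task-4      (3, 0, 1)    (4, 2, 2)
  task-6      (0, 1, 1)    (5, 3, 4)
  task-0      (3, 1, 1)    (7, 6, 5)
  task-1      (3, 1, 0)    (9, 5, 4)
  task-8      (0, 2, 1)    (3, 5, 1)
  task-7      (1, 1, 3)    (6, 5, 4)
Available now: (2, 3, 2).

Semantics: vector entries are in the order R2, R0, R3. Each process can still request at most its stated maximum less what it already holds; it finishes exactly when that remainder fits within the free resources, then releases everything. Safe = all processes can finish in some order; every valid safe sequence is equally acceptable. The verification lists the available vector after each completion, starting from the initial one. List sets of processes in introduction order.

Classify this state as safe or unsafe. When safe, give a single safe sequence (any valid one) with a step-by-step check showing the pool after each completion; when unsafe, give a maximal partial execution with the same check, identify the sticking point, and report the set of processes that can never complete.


SAFE. One safe sequence: task-4, task-6, task-7, task-0, task-1, task-8.
Key observation: task-6 marks the first exact bind of the order: its need (5, 2, 3) fits the free (5, 3, 3) with zero slack on a requested resource.
Step-by-step check:
  pool = (2, 3, 2)
  task-4 needs (1, 2, 1) <= (2, 3, 2) -> finishes; pool += (3, 0, 1) = (5, 3, 3)
  task-6 needs (5, 2, 3) <= (5, 3, 3) -> finishes; pool += (0, 1, 1) = (5, 4, 4)
  task-7 needs (5, 4, 1) <= (5, 4, 4) -> finishes; pool += (1, 1, 3) = (6, 5, 7)
  task-0 needs (4, 5, 4) <= (6, 5, 7) -> finishes; pool += (3, 1, 1) = (9, 6, 8)
  task-1 needs (6, 4, 4) <= (9, 6, 8) -> finishes; pool += (3, 1, 0) = (12, 7, 8)
  task-8 needs (3, 3, 0) <= (12, 7, 8) -> finishes; pool += (0, 2, 1) = (12, 9, 9)


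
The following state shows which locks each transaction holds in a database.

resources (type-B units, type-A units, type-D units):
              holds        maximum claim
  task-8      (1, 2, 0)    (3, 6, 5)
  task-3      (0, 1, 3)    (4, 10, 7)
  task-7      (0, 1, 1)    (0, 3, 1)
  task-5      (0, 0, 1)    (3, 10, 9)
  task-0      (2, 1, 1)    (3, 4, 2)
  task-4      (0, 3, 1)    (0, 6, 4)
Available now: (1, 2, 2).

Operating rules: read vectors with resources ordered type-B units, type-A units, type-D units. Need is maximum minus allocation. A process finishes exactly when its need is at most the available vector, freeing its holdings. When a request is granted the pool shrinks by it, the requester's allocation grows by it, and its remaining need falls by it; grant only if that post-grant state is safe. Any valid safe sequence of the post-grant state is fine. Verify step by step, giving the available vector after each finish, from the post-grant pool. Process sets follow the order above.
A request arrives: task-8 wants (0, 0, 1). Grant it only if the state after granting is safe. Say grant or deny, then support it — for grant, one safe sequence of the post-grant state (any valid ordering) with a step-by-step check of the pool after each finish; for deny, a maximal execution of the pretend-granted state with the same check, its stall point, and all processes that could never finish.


GRANT. The post-grant state is safe; one safe sequence: task-7, task-0, task-4, task-8, task-3, task-5.
Key observation: the transfer keeps a workable pool ((1, 2, 1)); task-7 starts the safe sequence.
Check on the post-grant state, step by step:
  pool = (1, 2, 1)
  task-7: need (0, 2, 0) fits (1, 2, 1); releases (0, 1, 1), pool now (1, 3, 2)
  task-0: need (1, 3, 1) fits (1, 3, 2); releases (2, 1, 1), pool now (3, 4, 3)
  task-4: need (0, 3, 3) fits (3, 4, 3); releases (0, 3, 1), pool now (3, 7, 4)
  task-8: need (2, 4, 4) fits (3, 7, 4); releases (1, 2, 1), pool now (4, 9, 5)
  task-3: need (4, 9, 4) fits (4, 9, 5); releases (0, 1, 3), pool now (4, 10, 8)
  task-5: need (3, 10, 8) fits (4, 10, 8); releases (0, 0, 1), pool now (4, 10, 9)


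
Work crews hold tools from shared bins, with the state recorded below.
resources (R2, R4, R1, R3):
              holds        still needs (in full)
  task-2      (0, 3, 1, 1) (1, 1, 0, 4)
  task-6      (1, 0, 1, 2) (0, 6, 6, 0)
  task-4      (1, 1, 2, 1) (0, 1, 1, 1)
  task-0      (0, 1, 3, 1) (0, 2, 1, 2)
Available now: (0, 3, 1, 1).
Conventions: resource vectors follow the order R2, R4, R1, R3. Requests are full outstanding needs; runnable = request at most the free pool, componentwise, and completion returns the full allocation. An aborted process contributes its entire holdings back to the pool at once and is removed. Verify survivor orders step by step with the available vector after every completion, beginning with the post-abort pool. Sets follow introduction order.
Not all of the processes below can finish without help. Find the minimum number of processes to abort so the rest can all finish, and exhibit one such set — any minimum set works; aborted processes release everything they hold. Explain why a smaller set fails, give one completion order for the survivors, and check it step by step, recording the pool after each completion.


Abort task-2.
Key observation: no ordering could ever have run task-6 before the abort of task-2; with (0, 3, 1, 1) back in the pool it fits at step 3.
No smaller set exists: with zero aborts the deadlock remains.
Survivors finish in the order: task-0, task-4, task-6. Verifying each step (pool after the aborts first):
  pool = (0, 6, 2, 2)
  task-0 needs (0, 2, 1, 2) <= (0, 6, 2, 2) -> finishes; pool += (0, 1, 3, 1) = (0, 7, 5, 3)
  task-4 needs (0, 1, 1, 1) <= (0, 7, 5, 3) -> finishes; pool += (1, 1, 2, 1) = (1, 8, 7, 4)
  task-6 needs (0, 6, 6, 0) <= (1, 8, 7, 4) -> finishes; pool += (1, 0, 1, 2) = (2, 8, 8, 6)


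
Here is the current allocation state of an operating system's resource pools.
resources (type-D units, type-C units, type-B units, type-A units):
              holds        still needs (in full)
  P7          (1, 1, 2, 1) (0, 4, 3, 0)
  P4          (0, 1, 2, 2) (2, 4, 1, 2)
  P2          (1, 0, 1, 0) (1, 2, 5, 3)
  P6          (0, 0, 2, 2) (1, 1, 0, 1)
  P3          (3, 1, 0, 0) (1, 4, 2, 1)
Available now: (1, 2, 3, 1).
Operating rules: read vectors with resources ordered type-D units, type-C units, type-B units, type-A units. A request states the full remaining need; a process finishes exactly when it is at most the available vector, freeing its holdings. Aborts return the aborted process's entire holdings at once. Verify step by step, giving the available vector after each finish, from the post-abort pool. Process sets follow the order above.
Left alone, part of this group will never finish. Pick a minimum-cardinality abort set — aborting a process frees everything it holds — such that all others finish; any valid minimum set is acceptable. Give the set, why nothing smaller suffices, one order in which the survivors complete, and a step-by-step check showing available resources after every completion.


Minimum abort set: P7 and P4.
Key observation: the deadlocked P3 becomes finishable only because P7 and P4 released (1, 2, 4, 3); it completes at step 1 below.
Minimality, checking each single-abort alternative: P7 alone leaves P4 blocked (short on type-C units); P4 alone leaves P7 blocked (short on type-C units); P2 alone leaves P7 blocked (short on type-C units); P6 alone leaves P7 blocked (short on type-C units); P3 alone leaves P7 blocked (short on type-C units).
The survivors complete as P3, P2, P6. Step-by-step check (starting from the post-abort pool):
  pool = (2, 4, 7, 4)
  run P3 (needs (1, 4, 2, 1), free (2, 4, 7, 4)); after release of (3, 1, 0, 0) the pool is (5, 5, 7, 4)
  run P2 (needs (1, 2, 5, 3), free (5, 5, 7, 4)); after release of (1, 0, 1, 0) the pool is (6, 5, 8, 4)
  run P6 (needs (1, 1, 0, 1), free (6, 5, 8, 4)); after release of (0, 0, 2, 2) the pool is (6, 5, 10, 6)


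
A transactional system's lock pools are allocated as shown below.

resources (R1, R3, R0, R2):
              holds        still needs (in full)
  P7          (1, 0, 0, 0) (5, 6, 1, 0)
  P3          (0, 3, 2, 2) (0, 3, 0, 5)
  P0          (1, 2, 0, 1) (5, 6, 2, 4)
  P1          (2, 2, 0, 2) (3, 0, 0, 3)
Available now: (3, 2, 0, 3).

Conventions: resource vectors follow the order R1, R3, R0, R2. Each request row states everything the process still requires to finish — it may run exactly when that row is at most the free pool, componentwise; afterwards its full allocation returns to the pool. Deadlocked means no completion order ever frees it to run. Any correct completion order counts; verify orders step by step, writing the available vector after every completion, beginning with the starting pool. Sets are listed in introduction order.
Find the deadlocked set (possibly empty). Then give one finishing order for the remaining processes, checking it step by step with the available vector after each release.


No process is deadlocked.
Key observation: starting with P1, each completion frees enough for the next — no one is permanently blocked.
A valid finishing order for the others: P1, P3, P0, P7. Check, step by step:
  pool = (3, 2, 0, 3)
  run P1 (needs (3, 0, 0, 3), free (3, 2, 0, 3)); after release of (2, 2, 0, 2) the pool is (5, 4, 0, 5)
  run P3 (needs (0, 3, 0, 5), free (5, 4, 0, 5)); after release of (0, 3, 2, 2) the pool is (5, 7, 2, 7)
  run P0 (needs (5, 6, 2, 4), free (5, 7, 2, 7)); after release of (1, 2, 0, 1) the pool is (6, 9, 2, 8)
  run P7 (needs (5, 6, 1, 0), free (6, 9, 2, 8)); after release of (1, 0, 0, 0) the pool is (7, 9, 2, 8)


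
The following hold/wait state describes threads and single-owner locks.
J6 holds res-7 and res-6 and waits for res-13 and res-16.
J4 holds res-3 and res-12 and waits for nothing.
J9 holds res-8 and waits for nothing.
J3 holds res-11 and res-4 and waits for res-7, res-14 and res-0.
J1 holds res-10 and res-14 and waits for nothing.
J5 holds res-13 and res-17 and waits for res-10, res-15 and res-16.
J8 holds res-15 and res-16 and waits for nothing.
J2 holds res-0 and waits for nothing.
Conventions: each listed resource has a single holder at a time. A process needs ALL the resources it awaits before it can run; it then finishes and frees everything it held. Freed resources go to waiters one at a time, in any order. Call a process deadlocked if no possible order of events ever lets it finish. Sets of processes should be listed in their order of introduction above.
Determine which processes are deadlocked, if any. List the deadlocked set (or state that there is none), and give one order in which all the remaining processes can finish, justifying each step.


No process is deadlocked.
Key observation: the wait graph is acyclic; completion cascades from the unblocked processes through everyone else.
One completion order for the rest: J4, J1, J8, J9, J2, J5, J6, J3.
Verifying each step:
  run J4 (it waits on nothing); releases res-3 and res-12
  run J1 (it waits on nothing); releases res-10 and res-14
  run J8 (it waits on nothing); releases res-15 and res-16
  run J9 (it waits on nothing); releases res-8
  run J2 (it waits on nothing); releases res-0
  run J5 (all its waits — res-10, res-15 and res-16 — are resolved); releases res-13 and res-17
  run J6 (all its waits — res-13 and res-16 — are resolved); releases res-7 and res-6
  run J3 (all its waits — res-7, res-14 and res-0 — are resolved); releases res-11 and res-4


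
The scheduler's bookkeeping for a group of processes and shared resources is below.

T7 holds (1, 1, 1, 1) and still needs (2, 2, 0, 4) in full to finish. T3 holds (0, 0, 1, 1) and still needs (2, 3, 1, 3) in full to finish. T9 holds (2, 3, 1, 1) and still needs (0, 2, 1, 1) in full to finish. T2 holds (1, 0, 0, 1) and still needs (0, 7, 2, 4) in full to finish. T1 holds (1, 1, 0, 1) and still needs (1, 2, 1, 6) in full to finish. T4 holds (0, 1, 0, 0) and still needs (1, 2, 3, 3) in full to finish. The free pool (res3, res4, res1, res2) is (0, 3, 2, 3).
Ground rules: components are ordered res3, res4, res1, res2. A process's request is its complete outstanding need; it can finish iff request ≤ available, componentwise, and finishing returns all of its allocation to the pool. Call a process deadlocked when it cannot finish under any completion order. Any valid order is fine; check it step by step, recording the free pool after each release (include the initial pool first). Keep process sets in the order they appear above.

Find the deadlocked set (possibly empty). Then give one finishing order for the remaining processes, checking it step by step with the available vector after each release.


Nothing here is deadlocked.
Key observation: T9 fits the free pool immediately, and its release cascades until everyone finishes.
The rest can finish in the order T9, T4, T2, T3, T1, T7. Step-by-step check:
  pool = (0, 3, 2, 3)
  T9: need (0, 2, 1, 1) fits (0, 3, 2, 3); releases (2, 3, 1, 1), pool now (2, 6, 3, 4)
  T4: need (1, 2, 3, 3) fits (2, 6, 3, 4); releases (0, 1, 0, 0), pool now (2, 7, 3, 4)
  T2: need (0, 7, 2, 4) fits (2, 7, 3, 4); releases (1, 0, 0, 1), pool now (3, 7, 3, 5)
  T3: need (2, 3, 1, 3) fits (3, 7, 3, 5); releases (0, 0, 1, 1), pool now (3, 7, 4, 6)
  T1: need (1, 2, 1, 6) fits (3, 7, 4, 6); releases (1, 1, 0, 1), pool now (4, 8, 4, 7)
  T7: need (2, 2, 0, 4) fits (4, 8, 4, 7); releases (1, 1, 1, 1), pool now (5, 9, 5, 8)
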